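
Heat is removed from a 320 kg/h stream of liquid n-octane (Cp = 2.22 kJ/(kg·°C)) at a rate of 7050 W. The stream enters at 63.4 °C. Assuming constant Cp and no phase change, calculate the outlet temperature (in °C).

T_out = 27.7 °C

Q = 7050 W = 25380 kJ/h
ΔT = Q/(ṁ·Cp) = 25380/(320×2.22) = 35.726 K
T_out = 63.4 − 35.726 = 27.674 °C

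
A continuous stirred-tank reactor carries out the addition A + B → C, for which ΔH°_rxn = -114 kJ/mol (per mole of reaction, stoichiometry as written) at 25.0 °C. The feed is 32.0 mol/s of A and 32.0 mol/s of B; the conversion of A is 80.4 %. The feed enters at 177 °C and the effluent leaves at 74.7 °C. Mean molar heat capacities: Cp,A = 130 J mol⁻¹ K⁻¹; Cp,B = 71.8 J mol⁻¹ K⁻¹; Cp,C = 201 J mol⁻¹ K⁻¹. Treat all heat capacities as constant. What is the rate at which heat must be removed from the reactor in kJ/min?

Extent of reaction ξ = 0.804 × 32.0 = 25.728 mol/s
Reaction term: ξ·ΔH°_rxn = 25.728 × -114 = -2933 kJ/s
Sensible, feed 177→25 °C: -981.56 kJ/s
Outlet flows (mol/s): A 6.272, B 6.272, C 25.728
Sensible, products 25→74.7 °C: 319.92 kJ/s
Q = ΔH = -3594.6 kJ/s = -3594.6 kW
Heat removed = 215680 kJ/min

Q_out = 216000 kJ/min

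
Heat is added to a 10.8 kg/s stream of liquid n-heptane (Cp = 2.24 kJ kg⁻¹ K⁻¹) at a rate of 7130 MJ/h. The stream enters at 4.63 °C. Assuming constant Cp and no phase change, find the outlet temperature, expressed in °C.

T_out = 86.5 °C

Q = 7130 MJ/h = 1980.6 kJ/s
ΔT = Q/(ṁ·Cp) = 1980.6/(10.8×2.24) = 81.868 K
T_out = 4.63 + 81.868 = 86.498 °C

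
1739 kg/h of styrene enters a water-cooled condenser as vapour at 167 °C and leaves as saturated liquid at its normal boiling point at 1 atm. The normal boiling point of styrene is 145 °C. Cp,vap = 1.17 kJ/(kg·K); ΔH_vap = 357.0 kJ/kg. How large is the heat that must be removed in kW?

vapour 167→145 °C: -25.74 kJ/kg
condensation at 145 °C: -357 kJ/kg
Δh = -25.74 + -357 = -382.74 kJ/kg
Q = ṁ·Δh = 1739 kg/h × -382.74 kJ/kg = -665580 kJ/h
|Q| = 184.88 kW

Q_c = 185 kW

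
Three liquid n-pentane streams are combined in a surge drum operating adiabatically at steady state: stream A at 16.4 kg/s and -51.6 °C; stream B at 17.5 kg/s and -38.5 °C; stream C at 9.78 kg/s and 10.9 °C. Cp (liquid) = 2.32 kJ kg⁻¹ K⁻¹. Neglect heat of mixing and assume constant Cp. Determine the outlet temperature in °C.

Energy balance with Q = 0: Σ ṁᵢCp,ᵢ(T_out − Tᵢ) = 0
Σ ṁᵢCp,ᵢTᵢ = 16.4×2.32×-51.6 + 17.5×2.32×-38.5 + 9.78×2.32×10.9 = -3279.1
Σ ṁᵢCp,ᵢ = 16.4×2.32 + 17.5×2.32 + 9.78×2.32 = 101.34
T_out = -3279.1 / 101.34 = -32.358 °C

T_out = -32.4 °C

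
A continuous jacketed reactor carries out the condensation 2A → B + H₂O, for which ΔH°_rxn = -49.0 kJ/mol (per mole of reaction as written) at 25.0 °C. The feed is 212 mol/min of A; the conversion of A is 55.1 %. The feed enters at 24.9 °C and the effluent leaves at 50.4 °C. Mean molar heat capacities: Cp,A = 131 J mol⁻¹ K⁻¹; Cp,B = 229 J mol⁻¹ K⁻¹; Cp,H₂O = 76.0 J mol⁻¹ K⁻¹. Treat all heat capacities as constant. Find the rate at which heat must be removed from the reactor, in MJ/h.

Q_out = 125 MJ/h

Extent of reaction ξ = 0.551 × 212 / 2 = 58.406 mol/min
Reaction term: ξ·ΔH°_rxn = 58.406 × -49.0 = -2861.9 kJ/min
Sensible, feed 24.9→25 °C: 2.7772 kJ/min
Outlet flows (mol/min): A 95.188, B 58.406, H₂O 58.406
Sensible, products 25→50.4 °C: 769.2 kJ/min
Q = ΔH = -2089.9 kJ/min = -34.832 kW
Heat removed = 125.4 MJ/h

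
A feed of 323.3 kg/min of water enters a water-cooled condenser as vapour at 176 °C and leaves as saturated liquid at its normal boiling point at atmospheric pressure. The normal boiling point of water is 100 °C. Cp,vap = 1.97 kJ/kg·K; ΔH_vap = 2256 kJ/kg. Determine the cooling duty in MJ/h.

Q_c = 46700 MJ/h

vapour 176→100 °C: -149.72 kJ/kg
condensation at 100 °C: -2256 kJ/kg
Δh = -149.72 + -2256 = -2405.7 kJ/kg
Q = ṁ·Δh = 323.3 kg/min × -2405.7 kJ/kg = -777770 kJ/min
|Q| = 12963 kW = 46666 MJ/h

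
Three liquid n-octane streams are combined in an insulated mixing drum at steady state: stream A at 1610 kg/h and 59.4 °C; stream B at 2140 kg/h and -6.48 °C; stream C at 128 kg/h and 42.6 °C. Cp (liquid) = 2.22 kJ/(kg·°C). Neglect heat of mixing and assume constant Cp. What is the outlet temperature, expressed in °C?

Energy balance with Q = 0: Σ ṁᵢCp,ᵢ(T_out − Tᵢ) = 0
T_out = Σ ṁᵢCp,ᵢTᵢ / Σ ṁᵢCp,ᵢ
      = 193630 / 8609.2 = 22.491 °C

T_out = 22.5 °C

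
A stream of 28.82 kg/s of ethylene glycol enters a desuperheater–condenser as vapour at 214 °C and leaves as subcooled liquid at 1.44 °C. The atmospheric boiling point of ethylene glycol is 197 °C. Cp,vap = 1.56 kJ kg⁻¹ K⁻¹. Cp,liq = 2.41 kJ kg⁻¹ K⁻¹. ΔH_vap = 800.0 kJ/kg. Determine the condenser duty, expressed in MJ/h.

Q_c = 135000 MJ/h

vapour 214→197 °C: -26.52 kJ/kg
condensation at 197 °C: -800 kJ/kg
liquid 197→1.44 °C: -471.3 kJ/kg
Δh = -26.52 + -800 + -471.3 = -1297.8 kJ/kg
Q = ṁ·Δh = 28.82 kg/s × -1297.8 kJ/kg = -37403 kJ/s
|Q| = 37403 kW = 134650 MJ/h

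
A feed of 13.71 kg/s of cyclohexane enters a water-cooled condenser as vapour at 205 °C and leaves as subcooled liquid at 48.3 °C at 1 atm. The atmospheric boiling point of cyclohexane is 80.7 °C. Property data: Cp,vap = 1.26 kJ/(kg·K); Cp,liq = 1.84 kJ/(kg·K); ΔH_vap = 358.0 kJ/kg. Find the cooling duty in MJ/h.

Q_c = 28300 MJ/h

vapour 205→80.7 °C: -156.62 kJ/kg
condensation at 80.7 °C: -358 kJ/kg
liquid 80.7→48.3 °C: -59.616 kJ/kg
Δh = -156.62 + -358 + -59.616 = -574.23 kJ/kg
Q = ṁ·Δh = 13.71 kg/s × -574.23 kJ/kg = -7872.7 kJ/s
|Q| = 7872.7 kW = 28342 MJ/h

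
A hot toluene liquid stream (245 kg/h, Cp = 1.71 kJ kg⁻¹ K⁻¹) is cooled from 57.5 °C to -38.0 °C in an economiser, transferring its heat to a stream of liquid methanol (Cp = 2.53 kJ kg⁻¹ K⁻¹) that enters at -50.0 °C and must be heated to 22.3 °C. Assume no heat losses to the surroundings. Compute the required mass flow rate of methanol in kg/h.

ṁ_c = 219 kg/h

Heat released by hot stream: Q = 245 × 1.71 × (57.5 − -38.0) = 40010 kJ/h
Energy balance on cold side (adiabatic exchanger): Q = ṁ_c·Cp_c·(T_c,out − T_c,in)
ṁ_c = 40010 / [2.53 × (22.3 − -50.0)] = 218.73 kg/h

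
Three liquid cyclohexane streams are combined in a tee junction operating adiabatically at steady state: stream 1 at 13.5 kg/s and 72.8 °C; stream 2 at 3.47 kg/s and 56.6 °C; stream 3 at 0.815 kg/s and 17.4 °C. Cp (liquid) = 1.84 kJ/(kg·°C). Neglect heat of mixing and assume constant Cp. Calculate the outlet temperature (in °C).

T_out = 67.1 °C

No heat crosses the boundary, so H_out = H_in.
T_out = Σ ṁᵢCp,ᵢTᵢ / Σ ṁᵢCp,ᵢ
      = 2195.8 / 32.724 = 67.101 °C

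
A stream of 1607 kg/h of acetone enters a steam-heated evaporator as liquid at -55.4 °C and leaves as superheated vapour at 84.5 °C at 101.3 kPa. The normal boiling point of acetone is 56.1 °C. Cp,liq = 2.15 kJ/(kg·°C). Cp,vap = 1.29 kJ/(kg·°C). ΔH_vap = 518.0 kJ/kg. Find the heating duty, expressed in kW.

Q = 355 kW

liquid -55.4→56.1 °C: 239.72 kJ/kg
vaporisation at 56.1 °C: 518 kJ/kg
vapour 56.1→84.5 °C: 36.636 kJ/kg
Δh = 239.72 + 518 + 36.636 = 794.36 kJ/kg
Q = ṁ·Δh = 1607 kg/h × 794.36 kJ/kg = 1.2765e+06 kJ/h
|Q| = 354.59 kW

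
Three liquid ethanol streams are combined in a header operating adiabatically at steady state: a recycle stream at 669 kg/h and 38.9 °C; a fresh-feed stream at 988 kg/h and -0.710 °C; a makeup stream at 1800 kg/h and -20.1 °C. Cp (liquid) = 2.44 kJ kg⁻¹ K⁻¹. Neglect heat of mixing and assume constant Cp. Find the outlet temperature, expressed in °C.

T_out = -3.14 °C

Energy balance with Q = 0: Σ ṁᵢCp,ᵢ(T_out − Tᵢ) = 0
Σ ṁᵢCp,ᵢTᵢ = 669×2.44×38.9 + 988×2.44×-0.710 + 1800×2.44×-20.1 = -26492
Σ ṁᵢCp,ᵢ = 669×2.44 + 988×2.44 + 1800×2.44 = 8435.1
T_out = -26492 / 8435.1 = -3.1407 °C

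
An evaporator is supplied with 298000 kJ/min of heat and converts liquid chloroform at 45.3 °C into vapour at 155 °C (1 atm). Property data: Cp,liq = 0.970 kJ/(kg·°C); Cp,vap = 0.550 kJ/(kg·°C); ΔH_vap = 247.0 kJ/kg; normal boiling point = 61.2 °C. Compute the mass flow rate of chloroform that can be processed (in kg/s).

Δh = 0.970×(61.2−45.3) + 247.0 + 0.550×(155−61.2) = 314.01 kJ/kg
Q = 298000 kJ/min = 4966.7 kJ/s = 4966.7 kJ/s
ṁ = Q/Δh = 4966.7 / 314.01 = 15.817 kg/s

ṁ = 15.8 kg/s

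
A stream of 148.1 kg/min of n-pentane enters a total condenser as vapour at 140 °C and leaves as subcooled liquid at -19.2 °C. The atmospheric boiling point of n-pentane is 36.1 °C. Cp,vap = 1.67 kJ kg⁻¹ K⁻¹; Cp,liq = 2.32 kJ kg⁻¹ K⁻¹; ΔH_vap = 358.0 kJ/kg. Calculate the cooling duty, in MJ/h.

Q_c = 5860 MJ/h

vapour 140→36.1 °C: -173.51 kJ/kg
condensation at 36.1 °C: -358 kJ/kg
liquid 36.1→-19.2 °C: -128.3 kJ/kg
Δh = -173.51 + -358 + -128.3 = -659.81 kJ/kg
Q = ṁ·Δh = 148.1 kg/min × -659.81 kJ/kg = -97718 kJ/min
|Q| = 1628.6 kW = 5863.1 MJ/h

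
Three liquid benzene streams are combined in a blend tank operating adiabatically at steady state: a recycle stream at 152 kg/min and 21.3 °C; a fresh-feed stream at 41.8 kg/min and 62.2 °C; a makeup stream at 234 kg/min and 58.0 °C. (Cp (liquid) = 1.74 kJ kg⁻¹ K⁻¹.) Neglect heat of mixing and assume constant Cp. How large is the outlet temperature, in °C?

T_out = 45.4 °C

Adiabatic, steady state ⇒ Σ ṁᵢCp,ᵢ(T_out − Tᵢ) = 0
Σ ṁᵢCp,ᵢTᵢ = 152×1.74×21.3 + 41.8×1.74×62.2 + 234×1.74×58.0 = 33773
Σ ṁᵢCp,ᵢ = 152×1.74 + 41.8×1.74 + 234×1.74 = 744.37
T_out = 33773 / 744.37 = 45.371 °C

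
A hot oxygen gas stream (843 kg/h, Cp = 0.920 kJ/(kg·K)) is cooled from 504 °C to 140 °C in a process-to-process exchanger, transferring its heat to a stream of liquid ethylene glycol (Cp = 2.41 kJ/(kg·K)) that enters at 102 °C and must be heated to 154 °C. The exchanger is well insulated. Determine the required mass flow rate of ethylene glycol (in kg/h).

Heat released by hot stream: Q = 843 × 0.920 × (504 − 140) = 282300 kJ/h
Energy balance on cold side (adiabatic exchanger): Q = ṁ_c·Cp_c·(T_c,out − T_c,in)
ṁ_c = 282300 / [2.41 × (154 − 102)] = 2252.7 kg/h

ṁ_c = 2250 kg/h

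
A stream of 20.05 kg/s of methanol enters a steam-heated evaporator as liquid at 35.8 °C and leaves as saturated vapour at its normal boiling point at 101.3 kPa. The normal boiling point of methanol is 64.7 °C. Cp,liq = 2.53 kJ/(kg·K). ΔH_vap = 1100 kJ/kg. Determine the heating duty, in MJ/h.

Q = 84700 MJ/h

liquid 35.8→64.7 °C: 73.117 kJ/kg
vaporisation at 64.7 °C: 1100 kJ/kg
Δh = 73.117 + 1100 = 1173.1 kJ/kg
Q = ṁ·Δh = 20.05 kg/s × 1173.1 kJ/kg = 23521 kJ/s
|Q| = 23521 kW = 84676 MJ/h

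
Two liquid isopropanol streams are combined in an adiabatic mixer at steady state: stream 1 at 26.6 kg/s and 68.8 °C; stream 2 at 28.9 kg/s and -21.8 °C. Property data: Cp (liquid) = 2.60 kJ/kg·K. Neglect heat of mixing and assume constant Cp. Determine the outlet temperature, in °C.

Adiabatic, steady state ⇒ Σ ṁᵢCp,ᵢ(T_out − Tᵢ) = 0
Σ ṁᵢCp,ᵢTᵢ = 26.6×2.60×68.8 + 28.9×2.60×-21.8 = 3120.2
Σ ṁᵢCp,ᵢ = 26.6×2.60 + 28.9×2.60 = 144.3
T_out = 3120.2 / 144.3 = 21.623 °C

T_out = 21.6 °C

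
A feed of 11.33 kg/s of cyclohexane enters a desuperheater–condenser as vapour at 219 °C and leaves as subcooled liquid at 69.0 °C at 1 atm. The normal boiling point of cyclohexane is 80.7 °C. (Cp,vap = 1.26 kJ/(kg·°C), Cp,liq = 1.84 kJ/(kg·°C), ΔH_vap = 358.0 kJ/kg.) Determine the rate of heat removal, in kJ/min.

Q_c = 376000 kJ/min

vapour 219→80.7 °C: -174.26 kJ/kg
condensation at 80.7 °C: -358 kJ/kg
liquid 80.7→69.0 °C: -21.528 kJ/kg
Δh = -174.26 + -358 + -21.528 = -553.79 kJ/kg
Q = ṁ·Δh = 11.33 kg/s × -553.79 kJ/kg = -6274.4 kJ/s
|Q| = 6274.4 kW = 376460 kJ/min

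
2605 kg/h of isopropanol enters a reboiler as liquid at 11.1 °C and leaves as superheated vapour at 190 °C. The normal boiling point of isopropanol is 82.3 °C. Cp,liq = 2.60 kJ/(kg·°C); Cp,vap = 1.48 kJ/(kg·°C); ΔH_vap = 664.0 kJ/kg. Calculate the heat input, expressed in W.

Q = 730000 W

liquid 11.1→82.3 °C: 185.12 kJ/kg
vaporisation at 82.3 °C: 664 kJ/kg
vapour 82.3→190 °C: 159.4 kJ/kg
Δh = 185.12 + 664 + 159.4 = 1008.5 kJ/kg
Q = ṁ·Δh = 2605 kg/h × 1008.5 kJ/kg = 2.6272e+06 kJ/h
|Q| = 729.77 kW = 729770 W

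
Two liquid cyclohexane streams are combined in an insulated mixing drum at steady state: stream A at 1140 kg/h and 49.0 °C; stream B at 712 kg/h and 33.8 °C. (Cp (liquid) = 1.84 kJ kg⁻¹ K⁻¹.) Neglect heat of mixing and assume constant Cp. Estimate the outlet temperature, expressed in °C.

Energy balance with Q = 0: Σ ṁᵢCp,ᵢ(T_out − Tᵢ) = 0
T_out = Σ ṁᵢCp,ᵢTᵢ / Σ ṁᵢCp,ᵢ
      = 147060 / 3407.7 = 43.156 °C

T_out = 43.2 °C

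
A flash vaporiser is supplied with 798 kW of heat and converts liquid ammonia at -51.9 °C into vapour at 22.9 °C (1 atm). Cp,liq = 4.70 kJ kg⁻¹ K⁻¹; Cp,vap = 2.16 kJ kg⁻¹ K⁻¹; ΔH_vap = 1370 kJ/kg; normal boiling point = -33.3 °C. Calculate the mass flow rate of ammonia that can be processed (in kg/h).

Δh = 4.70×(-33.3−-51.9) + 1370 + 2.16×(22.9−-33.3) = 1578.8 kJ/kg
Q = 798 kW = 798 kJ/s = 2.8728e+06 kJ/h
ṁ = Q/Δh = 2.8728e+06 / 1578.8 = 1819.6 kg/h

ṁ = 1820 kg/h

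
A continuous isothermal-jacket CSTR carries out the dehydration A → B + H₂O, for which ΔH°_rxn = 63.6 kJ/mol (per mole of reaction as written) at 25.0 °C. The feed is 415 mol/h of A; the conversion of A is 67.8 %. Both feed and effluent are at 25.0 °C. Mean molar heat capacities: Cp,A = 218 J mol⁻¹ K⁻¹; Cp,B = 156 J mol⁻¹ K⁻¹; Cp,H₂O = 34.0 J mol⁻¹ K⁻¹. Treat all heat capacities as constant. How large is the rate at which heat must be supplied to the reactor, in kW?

Q_in = 4.97 kW

Extent of reaction ξ = 0.678 × 415 = 281.37 mol/h
Reaction term: ξ·ΔH°_rxn = 281.37 × 63.6 = 17895 kJ/h
Q = ΔH = 17895 kJ/h = 4.9709 kW
Heat supplied = 4.9709 kW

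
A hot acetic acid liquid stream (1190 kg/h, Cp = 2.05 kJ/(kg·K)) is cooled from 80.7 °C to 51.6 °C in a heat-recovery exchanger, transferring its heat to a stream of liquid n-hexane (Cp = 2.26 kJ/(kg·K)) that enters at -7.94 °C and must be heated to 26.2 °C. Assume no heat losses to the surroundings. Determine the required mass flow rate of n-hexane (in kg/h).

ṁ_c = 920 kg/h

Heat released by hot stream: Q = 1190 × 2.05 × (80.7 − 51.6) = 70989 kJ/h
Energy balance on cold side (adiabatic exchanger): Q = ṁ_c·Cp_c·(T_c,out − T_c,in)
ṁ_c = 70989 / [2.26 × (26.2 − -7.94)] = 920.07 kg/h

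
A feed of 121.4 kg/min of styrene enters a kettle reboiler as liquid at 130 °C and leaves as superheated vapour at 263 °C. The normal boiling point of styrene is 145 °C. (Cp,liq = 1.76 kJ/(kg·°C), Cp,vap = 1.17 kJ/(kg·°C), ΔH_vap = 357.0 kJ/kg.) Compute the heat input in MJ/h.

Q = 3800 MJ/h

liquid 130→145 °C: 26.4 kJ/kg
vaporisation at 145 °C: 357 kJ/kg
vapour 145→263 °C: 138.06 kJ/kg
Δh = 26.4 + 357 + 138.06 = 521.46 kJ/kg
Q = ṁ·Δh = 121.4 kg/min × 521.46 kJ/kg = 63305 kJ/min
|Q| = 1055.1 kW = 3798.3 MJ/h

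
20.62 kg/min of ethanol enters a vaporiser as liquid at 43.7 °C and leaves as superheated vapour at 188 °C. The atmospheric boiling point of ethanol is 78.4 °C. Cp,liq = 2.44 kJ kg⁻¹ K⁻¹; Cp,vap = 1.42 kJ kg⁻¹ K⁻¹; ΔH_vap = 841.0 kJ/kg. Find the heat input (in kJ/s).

liquid 43.7→78.4 °C: 84.668 kJ/kg
vaporisation at 78.4 °C: 841 kJ/kg
vapour 78.4→188 °C: 155.63 kJ/kg
Δh = 84.668 + 841 + 155.63 = 1081.3 kJ/kg
Q = ṁ·Δh = 20.62 kg/min × 1081.3 kJ/kg = 22296 kJ/min
|Q| = 371.61 kW

Q = 372 kJ/s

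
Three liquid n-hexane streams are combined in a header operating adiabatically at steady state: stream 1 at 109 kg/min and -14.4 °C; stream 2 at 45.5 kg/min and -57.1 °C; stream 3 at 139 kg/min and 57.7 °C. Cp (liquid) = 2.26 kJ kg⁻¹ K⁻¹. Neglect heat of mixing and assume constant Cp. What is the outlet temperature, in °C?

T_out = 13.1 °C

No heat crosses the boundary, so H_out = H_in.
T_out = Σ ṁᵢCp,ᵢTᵢ / Σ ṁᵢCp,ᵢ
      = 8707 / 663.31 = 13.127 °C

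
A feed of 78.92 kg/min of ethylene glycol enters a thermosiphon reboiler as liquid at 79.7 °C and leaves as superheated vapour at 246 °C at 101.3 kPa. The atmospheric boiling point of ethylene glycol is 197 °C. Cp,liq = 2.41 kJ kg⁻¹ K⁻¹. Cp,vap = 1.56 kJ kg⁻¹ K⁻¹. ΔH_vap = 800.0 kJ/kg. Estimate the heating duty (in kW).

Q = 1520 kW

liquid 79.7→197 °C: 282.69 kJ/kg
vaporisation at 197 °C: 800 kJ/kg
vapour 197→246 °C: 76.44 kJ/kg
Δh = 282.69 + 800 + 76.44 = 1159.1 kJ/kg
Q = ṁ·Δh = 78.92 kg/min × 1159.1 kJ/kg = 91479 kJ/min
|Q| = 1524.6 kW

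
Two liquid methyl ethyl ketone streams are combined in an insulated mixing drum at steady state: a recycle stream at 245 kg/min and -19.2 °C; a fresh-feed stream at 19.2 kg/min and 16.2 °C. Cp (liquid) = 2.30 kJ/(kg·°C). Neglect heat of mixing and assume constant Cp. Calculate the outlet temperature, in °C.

No heat crosses the boundary, so H_out = H_in.
Σ ṁᵢCp,ᵢTᵢ = 245×2.30×-19.2 + 19.2×2.30×16.2 = -10104
Σ ṁᵢCp,ᵢ = 245×2.30 + 19.2×2.30 = 607.66
T_out = -10104 / 607.66 = -16.627 °C

T_out = -16.6 °C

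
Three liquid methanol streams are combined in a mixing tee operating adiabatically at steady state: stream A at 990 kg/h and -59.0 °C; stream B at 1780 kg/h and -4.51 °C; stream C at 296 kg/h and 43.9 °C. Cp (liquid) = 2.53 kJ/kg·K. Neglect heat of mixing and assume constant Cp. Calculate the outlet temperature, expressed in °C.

T_out = -17.4 °C

No heat crosses the boundary, so H_out = H_in.
Σ ṁᵢCp,ᵢTᵢ = 990×2.53×-59.0 + 1780×2.53×-4.51 + 296×2.53×43.9 = -135210
Σ ṁᵢCp,ᵢ = 990×2.53 + 1780×2.53 + 296×2.53 = 7757
T_out = -135210 / 7757 = -17.431 °C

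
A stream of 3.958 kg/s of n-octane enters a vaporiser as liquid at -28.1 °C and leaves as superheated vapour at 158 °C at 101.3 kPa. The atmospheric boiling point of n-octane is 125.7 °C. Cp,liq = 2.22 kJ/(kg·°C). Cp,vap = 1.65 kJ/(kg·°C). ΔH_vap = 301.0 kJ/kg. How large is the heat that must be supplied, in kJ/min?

Q = 165000 kJ/min

liquid -28.1→125.7 °C: 341.44 kJ/kg
vaporisation at 125.7 °C: 301 kJ/kg
vapour 125.7→158 °C: 53.295 kJ/kg
Δh = 341.44 + 301 + 53.295 = 695.73 kJ/kg
Q = ṁ·Δh = 3.958 kg/s × 695.73 kJ/kg = 2753.7 kJ/s
|Q| = 2753.7 kW = 165220 kJ/min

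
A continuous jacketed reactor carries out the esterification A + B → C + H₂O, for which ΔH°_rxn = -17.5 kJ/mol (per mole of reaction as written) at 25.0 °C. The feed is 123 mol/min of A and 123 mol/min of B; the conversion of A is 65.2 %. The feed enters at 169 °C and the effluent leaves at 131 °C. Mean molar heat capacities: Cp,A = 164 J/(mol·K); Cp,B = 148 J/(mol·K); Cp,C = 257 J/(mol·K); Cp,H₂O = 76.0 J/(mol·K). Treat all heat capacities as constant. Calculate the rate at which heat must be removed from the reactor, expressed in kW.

Q_out = 44.7 kW

Extent of reaction ξ = 0.652 × 123 = 80.196 mol/min
Reaction term: ξ·ΔH°_rxn = 80.196 × -17.5 = -1403.4 kJ/min
Sensible, feed 169→25 °C: -5526.1 kJ/min
Outlet flows (mol/min): A 42.804, B 42.804, C 80.196, H₂O 80.196
Sensible, products 25→131 °C: 4246.4 kJ/min
Q = ΔH = -2683.2 kJ/min = -44.72 kW
Heat removed = 44.72 kW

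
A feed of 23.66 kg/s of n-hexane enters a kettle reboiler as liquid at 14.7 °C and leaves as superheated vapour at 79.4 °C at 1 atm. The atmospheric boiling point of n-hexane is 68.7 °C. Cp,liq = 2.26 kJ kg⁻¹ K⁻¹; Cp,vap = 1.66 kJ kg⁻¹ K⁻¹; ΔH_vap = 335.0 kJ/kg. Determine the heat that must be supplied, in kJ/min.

liquid 14.7→68.7 °C: 122.04 kJ/kg
vaporisation at 68.7 °C: 335 kJ/kg
vapour 68.7→79.4 °C: 17.762 kJ/kg
Δh = 122.04 + 335 + 17.762 = 474.8 kJ/kg
Q = ṁ·Δh = 23.66 kg/s × 474.8 kJ/kg = 11234 kJ/s
|Q| = 11234 kW = 674030 kJ/min

Q = 674000 kJ/min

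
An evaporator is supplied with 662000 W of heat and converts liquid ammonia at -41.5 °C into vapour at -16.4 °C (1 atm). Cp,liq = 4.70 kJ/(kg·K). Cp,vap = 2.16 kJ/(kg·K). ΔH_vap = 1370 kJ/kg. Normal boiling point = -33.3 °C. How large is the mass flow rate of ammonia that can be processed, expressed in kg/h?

Δh = 4.70×(-33.3−-41.5) + 1370 + 2.16×(-16.4−-33.3) = 1445 kJ/kg
Q = 662000 W = 662 kJ/s = 2.3832e+06 kJ/h
ṁ = Q/Δh = 2.3832e+06 / 1445 = 1649.2 kg/h

ṁ = 1650 kg/h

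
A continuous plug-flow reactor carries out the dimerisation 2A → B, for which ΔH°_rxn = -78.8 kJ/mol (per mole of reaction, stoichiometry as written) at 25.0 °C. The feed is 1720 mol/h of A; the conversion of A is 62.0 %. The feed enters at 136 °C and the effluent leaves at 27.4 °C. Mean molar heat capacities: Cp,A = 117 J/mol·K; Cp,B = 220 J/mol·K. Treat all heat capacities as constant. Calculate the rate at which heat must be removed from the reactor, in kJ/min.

Q_out = 1060 kJ/min

Extent of reaction ξ = 0.620 × 1720 / 2 = 533.2 mol/h
Reaction term: ξ·ΔH°_rxn = 533.2 × -78.8 = -42016 kJ/h
Sensible, feed 136→25 °C: -22338 kJ/h
Outlet flows (mol/h): A 653.6, B 533.2
Sensible, products 25→27.4 °C: 465.06 kJ/h
Q = ΔH = -63889 kJ/h = -17.747 kW
Heat removed = 1064.8 kJ/min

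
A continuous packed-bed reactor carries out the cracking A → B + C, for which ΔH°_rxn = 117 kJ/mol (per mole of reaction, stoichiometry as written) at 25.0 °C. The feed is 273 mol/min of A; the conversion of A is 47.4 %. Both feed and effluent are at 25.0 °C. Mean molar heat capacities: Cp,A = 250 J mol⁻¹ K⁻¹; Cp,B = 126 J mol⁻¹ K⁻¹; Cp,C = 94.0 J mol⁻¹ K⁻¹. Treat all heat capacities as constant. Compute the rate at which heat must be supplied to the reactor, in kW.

Extent of reaction ξ = 0.474 × 273 = 129.4 mol/min
Reaction term: ξ·ΔH°_rxn = 129.4 × 117 = 15140 kJ/min
Q = ΔH = 15140 kJ/min = 252.33 kW
Heat supplied = 252.33 kW

Q_in = 252 kW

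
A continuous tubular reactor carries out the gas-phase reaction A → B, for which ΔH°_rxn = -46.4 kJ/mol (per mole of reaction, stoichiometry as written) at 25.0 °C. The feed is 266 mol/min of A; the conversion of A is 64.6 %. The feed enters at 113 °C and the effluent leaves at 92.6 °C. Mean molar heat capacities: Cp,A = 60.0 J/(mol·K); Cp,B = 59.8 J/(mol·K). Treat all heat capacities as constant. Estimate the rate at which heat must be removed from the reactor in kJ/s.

Q_out = 138 kJ/s

Extent of reaction ξ = 0.646 × 266 = 171.84 mol/min
Reaction term: ξ·ΔH°_rxn = 171.84 × -46.4 = -7973.2 kJ/min
Sensible, feed 113→25 °C: -1404.5 kJ/min
Outlet flows (mol/min): A 94.164, B 171.84
Sensible, products 25→92.6 °C: 1076.6 kJ/min
Q = ΔH = -8301.1 kJ/min = -138.35 kW
Heat removed = 138.35 kJ/s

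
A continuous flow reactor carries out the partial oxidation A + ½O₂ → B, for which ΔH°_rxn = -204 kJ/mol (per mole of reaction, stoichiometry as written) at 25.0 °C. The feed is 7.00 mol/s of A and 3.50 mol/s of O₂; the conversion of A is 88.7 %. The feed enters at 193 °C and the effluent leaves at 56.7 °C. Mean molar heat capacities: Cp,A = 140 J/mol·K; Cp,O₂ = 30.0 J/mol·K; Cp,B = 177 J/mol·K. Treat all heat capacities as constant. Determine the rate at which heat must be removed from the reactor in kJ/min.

Q_out = 84600 kJ/min

Extent of reaction ξ = 0.887 × 7.00 = 6.209 mol/s
Reaction term: ξ·ΔH°_rxn = 6.209 × -204 = -1266.6 kJ/s
Sensible, feed 193→25 °C: -182.28 kJ/s
Outlet flows (mol/s): A 0.791, O₂ 0.3955, B 6.209
Sensible, products 25→56.7 °C: 38.725 kJ/s
Q = ΔH = -1410.2 kJ/s = -1410.2 kW
Heat removed = 84611 kJ/min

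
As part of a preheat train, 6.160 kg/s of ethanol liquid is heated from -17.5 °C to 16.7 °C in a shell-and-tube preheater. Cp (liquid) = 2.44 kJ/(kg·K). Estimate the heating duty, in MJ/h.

Q = ṁ·Cp·ΔT = 6.160 × 2.44 × (16.7 − -17.5) = 514.04 kJ/s
Heating duty = 1850.5 MJ/h

Q = 1850 MJ/h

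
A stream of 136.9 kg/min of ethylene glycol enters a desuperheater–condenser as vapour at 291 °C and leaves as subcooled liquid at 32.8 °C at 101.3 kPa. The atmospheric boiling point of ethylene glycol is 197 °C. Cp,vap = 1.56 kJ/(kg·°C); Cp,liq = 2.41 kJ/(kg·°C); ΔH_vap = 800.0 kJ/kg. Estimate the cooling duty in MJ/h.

Q_c = 11000 MJ/h

vapour 291→197 °C: -146.64 kJ/kg
condensation at 197 °C: -800 kJ/kg
liquid 197→32.8 °C: -395.72 kJ/kg
Δh = -146.64 + -800 + -395.72 = -1342.4 kJ/kg
Q = ṁ·Δh = 136.9 kg/min × -1342.4 kJ/kg = -183770 kJ/min
|Q| = 3062.8 kW = 11026 MJ/h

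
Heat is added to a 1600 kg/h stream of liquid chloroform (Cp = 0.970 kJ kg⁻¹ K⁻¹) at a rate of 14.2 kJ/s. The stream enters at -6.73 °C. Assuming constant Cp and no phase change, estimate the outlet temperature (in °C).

T_out = 26.2 °C

Q = 14.2 kJ/s = 51120 kJ/h
ΔT = Q/(ṁ·Cp) = 51120/(1600×0.970) = 32.938 K
T_out = -6.73 + 32.938 = 26.208 °C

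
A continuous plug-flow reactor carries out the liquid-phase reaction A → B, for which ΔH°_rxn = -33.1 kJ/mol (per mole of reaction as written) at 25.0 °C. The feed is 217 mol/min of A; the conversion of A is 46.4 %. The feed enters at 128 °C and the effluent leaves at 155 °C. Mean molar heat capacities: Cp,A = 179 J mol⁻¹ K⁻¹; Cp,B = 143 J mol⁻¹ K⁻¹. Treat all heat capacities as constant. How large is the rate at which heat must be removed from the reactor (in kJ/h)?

Q_out = 165000 kJ/h

Extent of reaction ξ = 0.464 × 217 = 100.69 mol/min
Reaction term: ξ·ΔH°_rxn = 100.69 × -33.1 = -3332.8 kJ/min
Sensible, feed 128→25 °C: -4000.8 kJ/min
Outlet flows (mol/min): A 116.31, B 100.69
Sensible, products 25→155 °C: 4578.4 kJ/min
Q = ΔH = -2755.2 kJ/min = -45.921 kW
Heat removed = 165310 kJ/h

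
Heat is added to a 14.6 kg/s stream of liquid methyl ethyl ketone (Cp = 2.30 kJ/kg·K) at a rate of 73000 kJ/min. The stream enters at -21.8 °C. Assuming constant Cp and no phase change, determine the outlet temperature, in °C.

T_out = 14.4 °C

Q = 73000 kJ/min = 1216.7 kJ/s
ΔT = Q/(ṁ·Cp) = 1216.7/(14.6×2.30) = 36.232 K
T_out = -21.8 + 36.232 = 14.432 °C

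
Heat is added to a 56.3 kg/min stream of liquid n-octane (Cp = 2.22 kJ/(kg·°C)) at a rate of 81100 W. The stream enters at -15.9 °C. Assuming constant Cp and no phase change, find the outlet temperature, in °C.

Q = 81100 W = 4866 kJ/min
ΔT = Q/(ṁ·Cp) = 4866/(56.3×2.22) = 38.932 K
T_out = -15.9 + 38.932 = 23.032 °C

T_out = 23.0 °C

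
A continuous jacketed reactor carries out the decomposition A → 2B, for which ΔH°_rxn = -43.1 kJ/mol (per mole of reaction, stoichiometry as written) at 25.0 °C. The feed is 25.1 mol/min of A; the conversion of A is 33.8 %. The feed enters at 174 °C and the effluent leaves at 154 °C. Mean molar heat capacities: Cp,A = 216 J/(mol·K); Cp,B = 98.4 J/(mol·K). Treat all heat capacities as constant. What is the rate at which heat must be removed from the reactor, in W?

Q_out = 8250 W

Extent of reaction ξ = 0.338 × 25.1 = 8.4838 mol/min
Reaction term: ξ·ΔH°_rxn = 8.4838 × -43.1 = -365.65 kJ/min
Sensible, feed 174→25 °C: -807.82 kJ/min
Outlet flows (mol/min): A 16.616, B 16.968
Sensible, products 25→154 °C: 678.37 kJ/min
Q = ΔH = -495.1 kJ/min = -8.2516 kW
Heat removed = 8251.6 W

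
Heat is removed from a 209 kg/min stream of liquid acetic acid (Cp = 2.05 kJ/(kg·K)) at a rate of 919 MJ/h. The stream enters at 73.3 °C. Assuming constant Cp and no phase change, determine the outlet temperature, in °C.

Q = 919 MJ/h = 15317 kJ/min
ΔT = Q/(ṁ·Cp) = 15317/(209×2.05) = 35.749 K
T_out = 73.3 − 35.749 = 37.551 °C

T_out = 37.6 °C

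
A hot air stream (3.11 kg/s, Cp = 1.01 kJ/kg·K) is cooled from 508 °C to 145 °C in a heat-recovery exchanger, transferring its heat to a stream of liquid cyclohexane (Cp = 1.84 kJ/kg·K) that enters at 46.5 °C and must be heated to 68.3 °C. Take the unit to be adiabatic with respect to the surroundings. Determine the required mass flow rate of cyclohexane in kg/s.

ṁ_c = 28.4 kg/s

Heat released by hot stream: Q = 3.11 × 1.01 × (508 − 145) = 1140.2 kJ/s
Energy balance on cold side (adiabatic exchanger): Q = ṁ_c·Cp_c·(T_c,out − T_c,in)
ṁ_c = 1140.2 / [1.84 × (68.3 − 46.5)] = 28.426 kg/s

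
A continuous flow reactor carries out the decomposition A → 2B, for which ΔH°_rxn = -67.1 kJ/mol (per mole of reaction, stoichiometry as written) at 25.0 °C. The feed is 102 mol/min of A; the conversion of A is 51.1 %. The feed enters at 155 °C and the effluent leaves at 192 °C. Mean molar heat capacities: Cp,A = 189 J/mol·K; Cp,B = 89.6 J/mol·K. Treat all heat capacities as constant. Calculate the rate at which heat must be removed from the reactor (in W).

Extent of reaction ξ = 0.511 × 102 = 52.122 mol/min
Reaction term: ξ·ΔH°_rxn = 52.122 × -67.1 = -3497.4 kJ/min
Sensible, feed 155→25 °C: -2506.1 kJ/min
Outlet flows (mol/min): A 49.878, B 104.24
Sensible, products 25→192 °C: 3134.1 kJ/min
Q = ΔH = -2869.4 kJ/min = -47.823 kW
Heat removed = 47823 W

Q_out = 47800 W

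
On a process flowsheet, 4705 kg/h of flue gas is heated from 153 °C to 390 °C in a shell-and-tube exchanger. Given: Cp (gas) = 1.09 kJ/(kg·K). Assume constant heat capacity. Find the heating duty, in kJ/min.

Q = 20300 kJ/min

Q = ṁ·Cp·ΔT = 4705 × 1.09 × (390 − 153) = 1.2154e+06 kJ/h
Converting: 1.2154e+06 / 3600 s = 337.62 kW
Heating duty = 20257 kJ/min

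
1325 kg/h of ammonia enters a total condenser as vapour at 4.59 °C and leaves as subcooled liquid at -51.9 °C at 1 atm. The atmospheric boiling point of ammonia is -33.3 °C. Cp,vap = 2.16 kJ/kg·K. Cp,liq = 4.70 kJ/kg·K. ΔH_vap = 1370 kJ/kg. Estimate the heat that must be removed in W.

Q_c = 567000 W

vapour 4.59→-33.3 °C: -81.842 kJ/kg
condensation at -33.3 °C: -1370 kJ/kg
liquid -33.3→-51.9 °C: -87.42 kJ/kg
Δh = -81.842 + -1370 + -87.42 = -1539.3 kJ/kg
Q = ṁ·Δh = 1325 kg/h × -1539.3 kJ/kg = -2.0395e+06 kJ/h
|Q| = 566.53 kW = 566530 W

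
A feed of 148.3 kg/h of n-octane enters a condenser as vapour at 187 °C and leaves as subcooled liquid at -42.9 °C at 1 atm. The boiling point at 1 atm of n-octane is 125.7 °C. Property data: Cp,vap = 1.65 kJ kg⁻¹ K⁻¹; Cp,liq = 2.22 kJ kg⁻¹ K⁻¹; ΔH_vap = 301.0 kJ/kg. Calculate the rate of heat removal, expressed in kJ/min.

Q_c = 1920 kJ/min

vapour 187→125.7 °C: -101.14 kJ/kg
condensation at 125.7 °C: -301 kJ/kg
liquid 125.7→-42.9 °C: -374.29 kJ/kg
Δh = -101.14 + -301 + -374.29 = -776.44 kJ/kg
Q = ṁ·Δh = 148.3 kg/h × -776.44 kJ/kg = -115150 kJ/h
|Q| = 31.985 kW = 1919.1 kJ/min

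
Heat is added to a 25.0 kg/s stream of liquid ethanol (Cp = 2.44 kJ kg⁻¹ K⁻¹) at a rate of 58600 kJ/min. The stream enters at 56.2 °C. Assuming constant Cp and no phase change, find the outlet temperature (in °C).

T_out = 72.2 °C

Q = 58600 kJ/min = 976.67 kJ/s
ΔT = Q/(ṁ·Cp) = 976.67/(25.0×2.44) = 16.011 K
T_out = 56.2 + 16.011 = 72.211 °C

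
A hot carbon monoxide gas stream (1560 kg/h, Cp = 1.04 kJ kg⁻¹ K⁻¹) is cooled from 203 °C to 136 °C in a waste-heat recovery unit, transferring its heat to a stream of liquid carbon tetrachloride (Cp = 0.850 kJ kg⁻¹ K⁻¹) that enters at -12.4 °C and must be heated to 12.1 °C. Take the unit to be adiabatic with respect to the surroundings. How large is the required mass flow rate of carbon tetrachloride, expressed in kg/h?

Heat released by hot stream: Q = 1560 × 1.04 × (203 − 136) = 108700 kJ/h
Energy balance on cold side (adiabatic exchanger): Q = ṁ_c·Cp_c·(T_c,out − T_c,in)
ṁ_c = 108700 / [0.850 × (12.1 − -12.4)] = 5219.7 kg/h

ṁ_c = 5220 kg/h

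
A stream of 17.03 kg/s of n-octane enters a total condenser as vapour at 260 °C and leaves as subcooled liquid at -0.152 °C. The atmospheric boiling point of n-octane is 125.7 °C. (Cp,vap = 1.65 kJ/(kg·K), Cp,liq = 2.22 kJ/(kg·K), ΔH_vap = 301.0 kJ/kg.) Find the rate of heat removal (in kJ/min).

Q_c = 819000 kJ/min

vapour 260→125.7 °C: -221.59 kJ/kg
condensation at 125.7 °C: -301 kJ/kg
liquid 125.7→-0.152 °C: -279.39 kJ/kg
Δh = -221.59 + -301 + -279.39 = -801.99 kJ/kg
Q = ṁ·Δh = 17.03 kg/s × -801.99 kJ/kg = -13658 kJ/s
|Q| = 13658 kW = 819470 kJ/min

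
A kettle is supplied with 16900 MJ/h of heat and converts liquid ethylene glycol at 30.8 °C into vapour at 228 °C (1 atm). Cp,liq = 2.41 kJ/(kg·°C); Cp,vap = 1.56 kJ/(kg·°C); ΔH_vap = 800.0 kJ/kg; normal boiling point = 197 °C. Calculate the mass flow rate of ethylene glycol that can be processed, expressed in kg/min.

ṁ = 226 kg/min

Δh = 2.41×(197−30.8) + 800.0 + 1.56×(228−197) = 1248.9 kJ/kg
Q = 16900 MJ/h = 4694.4 kJ/s = 281670 kJ/min
ṁ = Q/Δh = 281670 / 1248.9 = 225.53 kg/min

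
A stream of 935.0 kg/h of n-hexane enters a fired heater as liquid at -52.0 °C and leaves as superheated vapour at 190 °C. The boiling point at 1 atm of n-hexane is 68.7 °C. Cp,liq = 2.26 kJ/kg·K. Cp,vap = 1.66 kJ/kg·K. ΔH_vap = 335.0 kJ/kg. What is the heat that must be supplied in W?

liquid -52.0→68.7 °C: 272.78 kJ/kg
vaporisation at 68.7 °C: 335 kJ/kg
vapour 68.7→190 °C: 201.36 kJ/kg
Δh = 272.78 + 335 + 201.36 = 809.14 kJ/kg
Q = ṁ·Δh = 935.0 kg/h × 809.14 kJ/kg = 756550 kJ/h
|Q| = 210.15 kW = 210150 W

Q = 210000 W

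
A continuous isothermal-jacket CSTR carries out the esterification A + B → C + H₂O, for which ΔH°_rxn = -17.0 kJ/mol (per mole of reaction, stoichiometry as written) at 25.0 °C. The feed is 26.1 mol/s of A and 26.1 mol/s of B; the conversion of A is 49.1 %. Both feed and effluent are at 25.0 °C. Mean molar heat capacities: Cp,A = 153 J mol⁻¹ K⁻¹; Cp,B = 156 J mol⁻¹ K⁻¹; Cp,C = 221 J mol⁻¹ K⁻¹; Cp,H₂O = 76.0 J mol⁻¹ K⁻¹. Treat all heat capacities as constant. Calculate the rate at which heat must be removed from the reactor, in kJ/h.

Extent of reaction ξ = 0.491 × 26.1 = 12.815 mol/s
Reaction term: ξ·ΔH°_rxn = 12.815 × -17.0 = -217.86 kJ/s
Q = ΔH = -217.86 kJ/s = -217.86 kW
Heat removed = 784280 kJ/h

Q_out = 784000 kJ/h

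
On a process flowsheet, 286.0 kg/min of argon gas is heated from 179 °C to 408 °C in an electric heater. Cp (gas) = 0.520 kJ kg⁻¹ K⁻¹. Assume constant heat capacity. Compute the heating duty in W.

Q = 568000 W

Q = ṁ·Cp·ΔT = 286.0 × 0.520 × (408 − 179) = 34057 kJ/min
Converting: 34057 / 60 s = 567.61 kW
Heating duty = 567610 W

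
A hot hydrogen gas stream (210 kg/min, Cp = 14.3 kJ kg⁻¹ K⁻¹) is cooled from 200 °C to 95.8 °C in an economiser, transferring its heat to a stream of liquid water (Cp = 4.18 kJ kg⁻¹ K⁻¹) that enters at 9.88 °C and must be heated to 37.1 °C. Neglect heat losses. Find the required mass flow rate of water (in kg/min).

Heat released by hot stream: Q = 210 × 14.3 × (200 − 95.8) = 312910 kJ/min
Energy balance on cold side (adiabatic exchanger): Q = ṁ_c·Cp_c·(T_c,out − T_c,in)
ṁ_c = 312910 / [4.18 × (37.1 − 9.88)] = 2750.2 kg/min

ṁ_c = 2750 kg/min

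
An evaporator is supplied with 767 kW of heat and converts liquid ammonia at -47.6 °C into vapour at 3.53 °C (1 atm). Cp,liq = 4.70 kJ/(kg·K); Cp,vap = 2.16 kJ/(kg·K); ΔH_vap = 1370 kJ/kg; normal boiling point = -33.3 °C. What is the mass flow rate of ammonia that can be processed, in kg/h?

Δh = 4.70×(-33.3−-47.6) + 1370 + 2.16×(3.53−-33.3) = 1516.8 kJ/kg
Q = 767 kW = 767 kJ/s = 2.7612e+06 kJ/h
ṁ = Q/Δh = 2.7612e+06 / 1516.8 = 1820.5 kg/h

ṁ = 1820 kg/h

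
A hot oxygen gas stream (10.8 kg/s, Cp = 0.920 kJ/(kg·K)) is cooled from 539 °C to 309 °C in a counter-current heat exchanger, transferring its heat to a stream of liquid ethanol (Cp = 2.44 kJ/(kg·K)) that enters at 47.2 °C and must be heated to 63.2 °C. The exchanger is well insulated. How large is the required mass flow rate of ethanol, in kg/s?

ṁ_c = 58.5 kg/s

Heat released by hot stream: Q = 10.8 × 0.920 × (539 − 309) = 2285.3 kJ/s
Energy balance on cold side (adiabatic exchanger): Q = ṁ_c·Cp_c·(T_c,out − T_c,in)
ṁ_c = 2285.3 / [2.44 × (63.2 − 47.2)] = 58.537 kg/s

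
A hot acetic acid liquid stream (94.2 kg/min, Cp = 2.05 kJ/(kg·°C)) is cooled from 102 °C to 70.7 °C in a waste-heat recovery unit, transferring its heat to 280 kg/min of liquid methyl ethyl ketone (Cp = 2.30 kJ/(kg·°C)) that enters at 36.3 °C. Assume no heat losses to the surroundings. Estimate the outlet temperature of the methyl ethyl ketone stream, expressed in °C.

T_c,out = 45.7 °C

Heat released by hot stream: Q = 94.2 × 2.05 × (102 − 70.7) = 6044.3 kJ/min
Energy balance on cold side (adiabatic exchanger): Q = ṁ_c·Cp_c·(T_c,out − T_c,in)
T_c,out = 36.3 + 6044.3/(280 × 2.30) = 45.686 °C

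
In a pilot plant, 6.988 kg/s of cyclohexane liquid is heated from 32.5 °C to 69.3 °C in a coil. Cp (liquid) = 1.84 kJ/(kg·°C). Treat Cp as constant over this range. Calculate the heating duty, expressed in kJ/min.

Q = ṁ·Cp·ΔT = 6.988 × 1.84 × (69.3 − 32.5) = 473.17 kJ/s
Heating duty = 28390 kJ/min

Q = 28400 kJ/min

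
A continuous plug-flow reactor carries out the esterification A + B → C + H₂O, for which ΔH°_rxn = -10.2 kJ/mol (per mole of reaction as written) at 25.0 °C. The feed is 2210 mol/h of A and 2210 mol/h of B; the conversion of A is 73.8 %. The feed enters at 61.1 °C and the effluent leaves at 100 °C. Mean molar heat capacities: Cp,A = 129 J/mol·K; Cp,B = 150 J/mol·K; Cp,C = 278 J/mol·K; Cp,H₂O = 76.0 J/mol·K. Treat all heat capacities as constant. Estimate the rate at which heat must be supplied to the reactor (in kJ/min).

Q_in = 275 kJ/min

Extent of reaction ξ = 0.738 × 2210 = 1631 mol/h
Reaction term: ξ·ΔH°_rxn = 1631 × -10.2 = -16636 kJ/h
Sensible, feed 61.1→25 °C: -22259 kJ/h
Outlet flows (mol/h): A 579.02, B 579.02, C 1631, H₂O 1631
Sensible, products 25→100 °C: 55419 kJ/h
Q = ΔH = 16524 kJ/h = 4.5899 kW
Heat supplied = 275.39 kJ/min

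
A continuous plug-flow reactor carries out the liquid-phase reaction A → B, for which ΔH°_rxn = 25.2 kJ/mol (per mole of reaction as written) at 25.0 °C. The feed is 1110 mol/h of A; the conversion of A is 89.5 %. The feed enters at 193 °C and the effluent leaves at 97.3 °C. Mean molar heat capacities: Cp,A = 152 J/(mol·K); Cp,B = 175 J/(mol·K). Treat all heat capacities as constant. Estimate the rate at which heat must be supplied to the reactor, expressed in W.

Extent of reaction ξ = 0.895 × 1110 = 993.45 mol/h
Reaction term: ξ·ΔH°_rxn = 993.45 × 25.2 = 25035 kJ/h
Sensible, feed 193→25 °C: -28345 kJ/h
Outlet flows (mol/h): A 116.55, B 993.45
Sensible, products 25→97.3 °C: 13850 kJ/h
Q = ΔH = 10540 kJ/h = 2.9279 kW
Heat supplied = 2927.9 W

Q_in = 2930 W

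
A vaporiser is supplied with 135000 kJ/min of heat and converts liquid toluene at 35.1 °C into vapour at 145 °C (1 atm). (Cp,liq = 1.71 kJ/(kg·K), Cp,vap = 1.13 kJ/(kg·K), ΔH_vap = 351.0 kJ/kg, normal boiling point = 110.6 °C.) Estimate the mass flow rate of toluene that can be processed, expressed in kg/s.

ṁ = 4.34 kg/s

Δh = 1.71×(110.6−35.1) + 351.0 + 1.13×(145−110.6) = 518.98 kJ/kg
Q = 135000 kJ/min = 2250 kJ/s = 2250 kJ/s
ṁ = Q/Δh = 2250 / 518.98 = 4.3355 kg/s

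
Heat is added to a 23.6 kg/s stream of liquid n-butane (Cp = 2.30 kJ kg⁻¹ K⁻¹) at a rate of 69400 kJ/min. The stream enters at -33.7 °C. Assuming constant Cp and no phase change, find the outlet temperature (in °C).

T_out = -12.4 °C

Q = 69400 kJ/min = 1156.7 kJ/s
ΔT = Q/(ṁ·Cp) = 1156.7/(23.6×2.30) = 21.309 K
T_out = -33.7 + 21.309 = -12.391 °C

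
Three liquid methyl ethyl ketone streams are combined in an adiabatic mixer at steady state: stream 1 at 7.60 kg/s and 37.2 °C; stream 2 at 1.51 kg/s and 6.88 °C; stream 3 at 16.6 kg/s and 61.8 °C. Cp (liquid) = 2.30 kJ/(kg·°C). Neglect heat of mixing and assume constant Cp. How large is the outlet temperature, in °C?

T_out = 51.3 °C

No heat crosses the boundary, so H_out = H_in.
T_out = Σ ṁᵢCp,ᵢTᵢ / Σ ṁᵢCp,ᵢ
      = 3033.7 / 59.133 = 51.303 °C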